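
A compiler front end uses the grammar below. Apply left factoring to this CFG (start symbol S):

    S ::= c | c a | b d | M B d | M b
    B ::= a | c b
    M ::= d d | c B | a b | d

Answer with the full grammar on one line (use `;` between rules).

S has alternatives sharing prefix 'c': factor to S → c S' with S' → ε | a.
S has alternatives sharing prefix 'M': factor to S → M S'' with S'' → B d | b.
M has alternatives sharing prefix 'd': factor to M → d M' with M' → d | ε.

S ::= b d | c S' | M S''; B ::= a | c b; M ::= c B | a b | d M'; S' ::= ε | a; S'' ::= B d | b; M' ::= d | ε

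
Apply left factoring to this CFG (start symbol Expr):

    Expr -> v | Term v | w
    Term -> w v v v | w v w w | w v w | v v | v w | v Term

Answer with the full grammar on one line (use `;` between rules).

Expr -> v | Term v | w; Term -> w v Term1 | v Term2; Term1 -> v v | w Term11; Term2 -> v | w | Term; Term11 -> w | ε

Term has alternatives sharing prefix 'w v': factor to Term → w v Term1 with Term1 → v v | w w | w.
Term has alternatives sharing prefix 'v': factor to Term → v Term2 with Term2 → v | w | Term.
Term1 has alternatives sharing prefix 'w': factor to Term1 → w Term11 with Term11 → w | ε.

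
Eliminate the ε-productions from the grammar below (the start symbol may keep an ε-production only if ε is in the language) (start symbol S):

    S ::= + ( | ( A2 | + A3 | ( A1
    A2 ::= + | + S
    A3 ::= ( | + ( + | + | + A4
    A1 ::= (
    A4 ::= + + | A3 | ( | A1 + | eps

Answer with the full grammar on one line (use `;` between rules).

Nullable nonterminals: {A4}.
ε ∉ L(G), so no ε-production is kept.

S ::= + ( | ( A2 | + A3 | ( A1; A2 ::= + | + S; A3 ::= ( | + ( + | + | + A4; A1 ::= (; A4 ::= + + | A3 | ( | A1 +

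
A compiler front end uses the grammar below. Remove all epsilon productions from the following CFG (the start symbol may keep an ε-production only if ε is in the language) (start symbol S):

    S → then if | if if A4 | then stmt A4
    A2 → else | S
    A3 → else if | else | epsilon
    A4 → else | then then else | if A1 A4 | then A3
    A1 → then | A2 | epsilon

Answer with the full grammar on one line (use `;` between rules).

S → then if | if if A4 | then stmt A4; A2 → else | S; A3 → else if | else; A4 → else | then then else | if A1 A4 | if A4 | then A3 | then; A1 → then | A2

The nullable symbols are {A1, A3}.
ε ∉ L(G), so no ε-production is kept.
Add the nullable-subset variants: A4 → if A1 A4 gives if A1 A4 | if A4. A4 → then A3 gives then A3 | then.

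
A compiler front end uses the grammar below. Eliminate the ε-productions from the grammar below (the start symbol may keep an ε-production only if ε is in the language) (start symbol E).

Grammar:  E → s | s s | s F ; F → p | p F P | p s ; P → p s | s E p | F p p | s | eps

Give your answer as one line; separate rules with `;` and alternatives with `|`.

E → s | s s | s F; F → p | p F P | p F | p s; P → p s | s E p | F p p | s

Nullable nonterminals: {P}.
ε ∉ L(G), so no ε-production is kept.
For each production, add variants omitting each subset of nullable occurrences: F → p F P gives p F P | p F.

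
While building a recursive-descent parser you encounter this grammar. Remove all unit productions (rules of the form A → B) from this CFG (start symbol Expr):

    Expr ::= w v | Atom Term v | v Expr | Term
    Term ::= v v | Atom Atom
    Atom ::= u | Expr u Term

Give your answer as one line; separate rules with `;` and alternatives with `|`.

Unit pairs: Expr ⇒* {Term}.
Replace each nonterminal's rules with the union of the non-unit rules of every nonterminal it unit-derives.

Expr ::= v v | Atom Atom | w v | Atom Term v | v Expr; Term ::= v v | Atom Atom; Atom ::= u | Expr u Term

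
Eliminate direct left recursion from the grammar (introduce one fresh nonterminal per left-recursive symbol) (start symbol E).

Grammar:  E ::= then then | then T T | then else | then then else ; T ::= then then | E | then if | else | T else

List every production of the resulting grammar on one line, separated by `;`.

E ::= then then | then T T | then else | then then else; T ::= then then T' | E T' | then if T' | else T'; T' ::= else T' | ε

Directly left-recursive nonterminal: T.
For T: α = {else}, β = {then then, E, then if, else}. Rewrite as T → β T' and T' → α T' | ε.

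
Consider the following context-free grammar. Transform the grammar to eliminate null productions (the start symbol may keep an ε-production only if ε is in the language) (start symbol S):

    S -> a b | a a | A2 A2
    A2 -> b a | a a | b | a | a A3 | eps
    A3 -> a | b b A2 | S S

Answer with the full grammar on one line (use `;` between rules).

S -> a b | a a | A2 A2 | A2 | ε; A2 -> b a | a a | b | a | a A3; A3 -> a | b b A2 | b b | S S | S

The nullable symbols are {A2, A3, S}.
ε ∈ L(G) since S is nullable, so keep S → ε.
For each production, add variants omitting each subset of nullable occurrences: S → A2 A2 gives A2 A2 | A2. A3 → b b A2 gives b b A2 | b b. A3 → S S gives S S | S.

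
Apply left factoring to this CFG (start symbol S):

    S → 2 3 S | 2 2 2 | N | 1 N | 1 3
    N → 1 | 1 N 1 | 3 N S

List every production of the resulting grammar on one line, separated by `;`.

S → N | 2 S' | 1 S''; N → 3 N S | 1 N'; S' → 3 S | 2 2; S'' → N | 3; N' → ε | N 1

S has alternatives sharing prefix '2': factor to S → 2 S' with S' → 3 S | 2 2.
S has alternatives sharing prefix '1': factor to S → 1 S'' with S'' → N | 3.
N has alternatives sharing prefix '1': factor to N → 1 N' with N' → ε | N 1.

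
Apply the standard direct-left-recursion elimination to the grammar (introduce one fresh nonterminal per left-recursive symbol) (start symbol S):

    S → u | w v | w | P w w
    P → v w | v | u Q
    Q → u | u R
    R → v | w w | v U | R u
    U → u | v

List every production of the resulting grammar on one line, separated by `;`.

S → u | w v | w | P w w; P → v w | v | u Q; Q → u | u R; R → v R' | w w R' | v U R'; U → u | v; R' → u R' | eps

Directly left-recursive nonterminal: R.
For R: α = {u}, β = {v, w w, v U}. Rewrite as R → β R' and R' → α R' | ε.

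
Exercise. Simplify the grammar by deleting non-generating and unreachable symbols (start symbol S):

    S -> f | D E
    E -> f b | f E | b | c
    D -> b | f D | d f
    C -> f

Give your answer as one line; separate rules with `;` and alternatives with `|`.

Generating nonterminals: {C, D, E, S}.
Reachable from S after that: {D, E, S}.
Removed useless symbols: {C} and every production mentioning them.

S -> f | D E; E -> f b | f E | b | c; D -> b | f D | d f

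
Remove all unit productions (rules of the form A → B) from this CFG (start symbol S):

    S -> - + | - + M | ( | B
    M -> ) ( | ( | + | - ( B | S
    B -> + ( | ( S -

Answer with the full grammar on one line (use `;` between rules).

Unit pairs: M ⇒* {B, S}; S ⇒* {B}.
Replace each nonterminal's rules with the union of the non-unit rules of every nonterminal it unit-derives.

S -> + ( | ( S - | - + | - + M | (; M -> + ( | ( S - | - + | - + M | ( | ) ( | + | - ( B; B -> + ( | ( S -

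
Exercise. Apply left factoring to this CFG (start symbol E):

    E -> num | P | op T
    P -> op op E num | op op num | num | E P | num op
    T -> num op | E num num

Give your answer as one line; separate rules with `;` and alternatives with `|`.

E -> num | P | op T; P -> E P | op op P' | num P''; T -> num op | E num num; P' -> E num | num; P'' -> ε | op

P has alternatives sharing prefix 'op op': factor to P → op op P' with P' → E num | num.
P has alternatives sharing prefix 'num': factor to P → num P'' with P'' → ε | op.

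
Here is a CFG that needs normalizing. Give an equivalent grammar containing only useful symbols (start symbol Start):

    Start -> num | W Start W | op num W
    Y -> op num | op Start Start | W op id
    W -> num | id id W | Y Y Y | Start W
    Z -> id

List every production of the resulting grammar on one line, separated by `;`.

Generating nonterminals: {Start, W, Y, Z}.
Reachable from Start after that: {Start, W, Y}.
Removed useless symbols: {Z} and every production mentioning them.

Start -> num | W Start W | op num W; Y -> op num | op Start Start | W op id; W -> num | id id W | Y Y Y | Start W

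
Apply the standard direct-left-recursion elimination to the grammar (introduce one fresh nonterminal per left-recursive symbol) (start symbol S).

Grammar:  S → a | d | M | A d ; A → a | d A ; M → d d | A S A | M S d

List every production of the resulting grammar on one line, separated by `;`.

S → a | d | M | A d; A → a | d A; M → d d M' | A S A M'; M' → S d M' | ε

M is directly left-recursive.
For M: α = {S d}, β = {d d, A S A}. Rewrite as M → β M' and M' → α M' | ε.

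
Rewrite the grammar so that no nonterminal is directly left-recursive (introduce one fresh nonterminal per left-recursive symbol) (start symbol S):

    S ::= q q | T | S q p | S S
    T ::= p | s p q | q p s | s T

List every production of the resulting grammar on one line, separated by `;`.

S ::= q q S' | T S'; T ::= p | s p q | q p s | s T; S' ::= q p S' | S S' | ε

Directly left-recursive nonterminal: S.
For S: α = {q p, S}, β = {q q, T}. Rewrite as S → β S' and S' → α S' | ε.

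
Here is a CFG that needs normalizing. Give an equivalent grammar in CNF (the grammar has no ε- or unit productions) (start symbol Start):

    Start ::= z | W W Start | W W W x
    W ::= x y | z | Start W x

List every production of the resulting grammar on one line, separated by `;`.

Introduce a nonterminal for each terminal appearing in a rule of length ≥ 2: X1 → x, X2 → y.
Binarize each right-hand side of length ≥ 3 by chaining fresh nonterminals (Y1, Y2, …): affected rules were Start → W W Start; Start → W W W X1; W → Start W X1.

Start ::= z | W Y1 | W Y2; W ::= X1 X2 | z | Start Y4; X1 ::= x; X2 ::= y; Y1 ::= W Start; Y2 ::= W Y3; Y3 ::= W X1; Y4 ::= W X1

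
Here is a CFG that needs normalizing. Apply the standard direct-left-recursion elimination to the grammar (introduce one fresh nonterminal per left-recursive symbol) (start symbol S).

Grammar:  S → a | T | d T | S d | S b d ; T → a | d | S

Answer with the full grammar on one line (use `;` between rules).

S → a S' | T S' | d T S'; T → a | d | S; S' → d S' | b d S' | ε

Directly left-recursive nonterminal: S.
For S: α = {d, b d}, β = {a, T, d T}. Rewrite as S → β S' and S' → α S' | ε.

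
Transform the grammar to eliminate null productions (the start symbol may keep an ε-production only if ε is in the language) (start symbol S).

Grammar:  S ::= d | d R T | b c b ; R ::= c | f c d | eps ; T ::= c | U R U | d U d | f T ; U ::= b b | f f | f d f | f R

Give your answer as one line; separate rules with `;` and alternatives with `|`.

Nullable nonterminals: {R}.
ε ∉ L(G), so no ε-production is kept.
For each production, add variants omitting each subset of nullable occurrences: S → d R T gives d R T | d T. T → U R U gives U R U | U U. U → f R gives f R | f.

S ::= d | d R T | d T | b c b; R ::= c | f c d; T ::= c | U R U | U U | d U d | f T; U ::= b b | f f | f d f | f R | f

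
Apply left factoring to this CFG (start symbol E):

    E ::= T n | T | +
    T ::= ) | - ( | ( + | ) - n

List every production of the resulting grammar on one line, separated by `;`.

E ::= + | T E'; T ::= - ( | ( + | ) T'; E' ::= n | ε; T' ::= ε | - n

E has alternatives sharing prefix 'T': factor to E → T E' with E' → n | ε.
T has alternatives sharing prefix ')': factor to T → ) T' with T' → ε | - n.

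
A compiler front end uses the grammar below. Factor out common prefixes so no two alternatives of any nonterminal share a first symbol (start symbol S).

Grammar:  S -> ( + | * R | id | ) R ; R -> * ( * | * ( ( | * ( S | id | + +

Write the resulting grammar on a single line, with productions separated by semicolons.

R has alternatives sharing prefix '* (': factor to R → * ( R' with R' → * | ( | S.

S -> ( + | * R | id | ) R; R -> id | + + | * ( R'; R' -> * | ( | S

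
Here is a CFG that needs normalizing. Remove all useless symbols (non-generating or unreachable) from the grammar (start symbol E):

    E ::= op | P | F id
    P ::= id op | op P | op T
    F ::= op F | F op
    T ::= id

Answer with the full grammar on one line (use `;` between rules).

E ::= op | P; P ::= id op | op P | op T; T ::= id

Generating nonterminals: {E, P, T}.
Reachable from E after that: {E, P, T}.
Removed useless symbols: {F} and every production mentioning them.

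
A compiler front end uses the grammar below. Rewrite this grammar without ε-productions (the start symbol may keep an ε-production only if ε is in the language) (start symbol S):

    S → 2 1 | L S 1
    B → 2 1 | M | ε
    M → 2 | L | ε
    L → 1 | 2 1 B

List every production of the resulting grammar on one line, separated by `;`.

Nullable set = {B, M}.
ε ∉ L(G), so no ε-production is kept.
Add the nullable-subset variants: L → 2 1 B gives 2 1 B | 2 1.

S → 2 1 | L S 1; B → 2 1 | M; M → 2 | L; L → 1 | 2 1 B | 2 1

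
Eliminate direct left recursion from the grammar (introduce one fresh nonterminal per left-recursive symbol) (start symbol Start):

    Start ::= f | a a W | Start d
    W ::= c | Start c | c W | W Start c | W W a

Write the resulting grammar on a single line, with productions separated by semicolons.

Start ::= f Start1 | a a W Start1; W ::= c W1 | Start c W1 | c W W1; Start1 ::= d Start1 | ε; W1 ::= Start c W1 | W a W1 | ε

Directly left-recursive nonterminals: Start, W.
For Start: α = {d}, β = {f, a a W}. Rewrite as Start → β Start1 and Start1 → α Start1 | ε.
For W: α = {Start c, W a}, β = {c, Start c, c W}. Rewrite as W → β W1 and W1 → α W1 | ε.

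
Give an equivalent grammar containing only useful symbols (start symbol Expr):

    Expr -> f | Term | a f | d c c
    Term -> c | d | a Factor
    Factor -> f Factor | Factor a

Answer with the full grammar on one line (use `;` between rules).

Generating nonterminals: {Expr, Term}.
Reachable from Expr after that: {Expr, Term}.
Removed useless symbols: {Factor} and every production mentioning them.

Expr -> f | Term | a f | d c c; Term -> c | d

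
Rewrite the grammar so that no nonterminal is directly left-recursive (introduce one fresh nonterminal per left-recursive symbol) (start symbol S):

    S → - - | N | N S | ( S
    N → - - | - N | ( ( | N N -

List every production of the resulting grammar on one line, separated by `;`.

S → - - | N | N S | ( S; N → - - N' | - N N' | ( ( N'; N' → N - N' | ε

Directly left-recursive nonterminal: N.
For N: α = {N -}, β = {- -, - N, ( (}. Rewrite as N → β N' and N' → α N' | ε.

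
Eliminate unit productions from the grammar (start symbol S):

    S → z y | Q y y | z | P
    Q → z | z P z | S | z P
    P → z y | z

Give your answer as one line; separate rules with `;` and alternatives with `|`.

S → z y | Q y y | z; Q → z y | Q y y | z | z P z | z P; P → z y | z

Unit pairs: Q ⇒* {P, S}; S ⇒* {P}.
For every A with A ⇒* B via unit rules, add B's non-unit alternatives to A; then delete every rule of the form X → Y.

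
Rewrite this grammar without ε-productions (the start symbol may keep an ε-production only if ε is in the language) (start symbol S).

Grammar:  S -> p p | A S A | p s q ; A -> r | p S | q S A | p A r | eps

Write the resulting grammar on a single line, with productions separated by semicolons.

S -> p p | A S A | A S | S A | p s q; A -> r | p S | q S A | q S | p A r | p r

Nullable set = {A}.
ε ∉ L(G), so no ε-production is kept.
Add the nullable-subset variants: S → A S A gives A S A | A S | S A. A → q S A gives q S A | q S. A → p A r gives p A r | p r.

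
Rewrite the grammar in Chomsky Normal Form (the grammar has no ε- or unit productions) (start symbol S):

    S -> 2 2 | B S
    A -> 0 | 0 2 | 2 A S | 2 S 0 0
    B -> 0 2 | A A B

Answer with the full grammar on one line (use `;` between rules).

Introduce a nonterminal for each terminal appearing in a rule of length ≥ 2: X1 → 2, X2 → 0.
Binarize each right-hand side of length ≥ 3 by chaining fresh nonterminals (Y1, Y2, …): affected rules were A → X1 A S; A → X1 S X2 X2; B → A A B.

S -> X1 X1 | B S; A -> 0 | X2 X1 | X1 Y1 | X1 Y2; B -> X2 X1 | A Y4; X1 -> 2; X2 -> 0; Y1 -> A S; Y2 -> S Y3; Y3 -> X2 X2; Y4 -> A B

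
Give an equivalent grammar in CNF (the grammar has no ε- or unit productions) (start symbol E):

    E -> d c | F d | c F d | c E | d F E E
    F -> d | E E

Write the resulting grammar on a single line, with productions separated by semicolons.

Introduce a nonterminal for each terminal appearing in a rule of length ≥ 2: X1 → d, X2 → c.
Binarize each right-hand side of length ≥ 3 by chaining fresh nonterminals (Y1, Y2, …): affected rules were E → X2 F X1; E → X1 F E E.

E -> X1 X2 | F X1 | X2 Y1 | X2 E | X1 Y2; F -> d | E E; X1 -> d; X2 -> c; Y1 -> F X1; Y2 -> F Y3; Y3 -> E E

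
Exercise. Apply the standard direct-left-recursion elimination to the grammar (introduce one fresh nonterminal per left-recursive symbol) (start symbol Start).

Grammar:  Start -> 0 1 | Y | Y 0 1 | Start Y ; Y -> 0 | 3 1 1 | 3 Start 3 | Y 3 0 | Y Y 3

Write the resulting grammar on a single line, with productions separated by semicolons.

Start -> 0 1 Start1 | Y Start1 | Y 0 1 Start1; Y -> 0 Y1 | 3 1 1 Y1 | 3 Start 3 Y1; Start1 -> Y Start1 | ε; Y1 -> 3 0 Y1 | Y 3 Y1 | ε

Directly left-recursive nonterminals: Start, Y.
For Start: α = {Y}, β = {0 1, Y, Y 0 1}. Rewrite as Start → β Start1 and Start1 → α Start1 | ε.
For Y: α = {3 0, Y 3}, β = {0, 3 1 1, 3 Start 3}. Rewrite as Y → β Y1 and Y1 → α Y1 | ε.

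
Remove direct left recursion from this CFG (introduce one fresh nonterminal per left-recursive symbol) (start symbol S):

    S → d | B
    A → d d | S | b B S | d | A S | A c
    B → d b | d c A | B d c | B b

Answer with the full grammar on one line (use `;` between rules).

A, B are directly left-recursive.
For A: α = {S, c}, β = {d d, S, b B S, d}. Rewrite as A → β A' and A' → α A' | ε.
For B: α = {d c, b}, β = {d b, d c A}. Rewrite as B → β B' and B' → α B' | ε.

S → d | B; A → d d A' | S A' | b B S A' | d A'; B → d b B' | d c A B'; A' → S A' | c A' | ε; B' → d c B' | b B' | ε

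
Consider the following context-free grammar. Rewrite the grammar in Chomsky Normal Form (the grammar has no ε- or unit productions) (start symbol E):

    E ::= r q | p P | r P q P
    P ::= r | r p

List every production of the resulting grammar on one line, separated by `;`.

E ::= X1 X2 | X3 P | X1 Y1; P ::= r | X1 X3; X1 ::= r; X2 ::= q; X3 ::= p; Y1 ::= P Y2; Y2 ::= X2 P

Introduce a nonterminal for each terminal appearing in a rule of length ≥ 2: X1 → r, X2 → q, X3 → p.
Binarize each right-hand side of length ≥ 3 by chaining fresh nonterminals (Y1, Y2, …): affected rules were E → X1 P X2 P.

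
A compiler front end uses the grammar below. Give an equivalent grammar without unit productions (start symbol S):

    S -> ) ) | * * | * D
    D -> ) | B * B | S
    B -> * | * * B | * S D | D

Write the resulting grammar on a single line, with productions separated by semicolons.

Unit pairs: B ⇒* {D, S}; D ⇒* {S}.
For every A with A ⇒* B via unit rules, add B's non-unit alternatives to A; then delete every rule of the form X → Y.

S -> ) ) | * * | * D; D -> ) ) | * * | * D | ) | B * B; B -> * | * * B | * S D | ) ) | * * | * D | ) | B * B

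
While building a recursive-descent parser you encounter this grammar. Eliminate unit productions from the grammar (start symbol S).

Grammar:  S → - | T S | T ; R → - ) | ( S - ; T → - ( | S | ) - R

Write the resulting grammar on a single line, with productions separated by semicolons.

Unit pairs: S ⇒* {T}; T ⇒* {S}.
For every A with A ⇒* B via unit rules, add B's non-unit alternatives to A; then delete every rule of the form X → Y.

S → - | T S | - ( | ) - R; R → - ) | ( S -; T → - | T S | - ( | ) - R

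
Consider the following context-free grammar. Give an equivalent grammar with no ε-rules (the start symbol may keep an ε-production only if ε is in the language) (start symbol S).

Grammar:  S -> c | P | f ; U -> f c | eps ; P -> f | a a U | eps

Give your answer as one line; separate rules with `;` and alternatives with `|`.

The nullable symbols are {P, S, U}.
ε ∈ L(G) since S is nullable, so keep S → ε.
Expand every rule over subsets of its nullable positions: P → a a U gives a a U | a a.

S -> c | P | f | ε; U -> f c; P -> f | a a U | a a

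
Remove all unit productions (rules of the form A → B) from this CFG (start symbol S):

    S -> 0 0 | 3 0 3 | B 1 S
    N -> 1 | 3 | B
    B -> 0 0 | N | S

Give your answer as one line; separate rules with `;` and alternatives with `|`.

S -> 0 0 | 3 0 3 | B 1 S; N -> 0 0 | 3 0 3 | B 1 S | 1 | 3; B -> 0 0 | 3 0 3 | B 1 S | 1 | 3

Unit pairs: B ⇒* {N, S}; N ⇒* {B, S}.
For each unit pair (A, B), copy every non-unit production of B to A, then drop all unit productions.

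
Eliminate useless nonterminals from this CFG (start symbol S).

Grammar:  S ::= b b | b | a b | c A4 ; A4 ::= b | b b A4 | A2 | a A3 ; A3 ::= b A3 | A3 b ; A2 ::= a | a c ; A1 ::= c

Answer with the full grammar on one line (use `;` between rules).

S ::= b b | b | a b | c A4; A4 ::= b | b b A4 | A2; A2 ::= a | a c

Generating nonterminals: {A1, A2, A4, S}.
Reachable from S after that: {A2, A4, S}.
Removed useless symbols: {A1, A3} and every production mentioning them.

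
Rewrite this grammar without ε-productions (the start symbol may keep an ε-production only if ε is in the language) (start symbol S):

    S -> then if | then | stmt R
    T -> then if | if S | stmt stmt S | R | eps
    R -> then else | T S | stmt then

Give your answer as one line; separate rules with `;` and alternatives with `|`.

S -> then if | then | stmt R; T -> then if | if S | stmt stmt S | R; R -> then else | T S | S | stmt then

Nullable nonterminals: {T}.
ε ∉ L(G), so no ε-production is kept.
For each production, add variants omitting each subset of nullable occurrences: R → T S gives T S | S.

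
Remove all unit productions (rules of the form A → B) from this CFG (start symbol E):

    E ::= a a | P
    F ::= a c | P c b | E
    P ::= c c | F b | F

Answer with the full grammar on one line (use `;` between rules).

Unit pairs: E ⇒* {F, P}; F ⇒* {E, P}; P ⇒* {E, F}.
Replace each nonterminal's rules with the union of the non-unit rules of every nonterminal it unit-derives.

E ::= a a | c c | F b | a c | P c b; F ::= a a | a c | P c b | c c | F b; P ::= a a | a c | P c b | c c | F b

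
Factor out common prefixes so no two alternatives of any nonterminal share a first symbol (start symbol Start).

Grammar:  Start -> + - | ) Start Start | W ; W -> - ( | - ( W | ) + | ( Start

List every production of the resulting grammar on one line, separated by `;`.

Start -> + - | ) Start Start | W; W -> ) + | ( Start | - ( W1; W1 -> ε | W

W has alternatives sharing prefix '- (': factor to W → - ( W1 with W1 → ε | W.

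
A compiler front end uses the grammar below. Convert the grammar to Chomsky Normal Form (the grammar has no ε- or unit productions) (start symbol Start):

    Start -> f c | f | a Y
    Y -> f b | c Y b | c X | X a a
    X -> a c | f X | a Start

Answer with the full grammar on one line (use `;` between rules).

Introduce a nonterminal for each terminal appearing in a rule of length ≥ 2: X1 → f, X2 → c, X3 → a, X4 → b.
Binarize each right-hand side of length ≥ 3 by chaining fresh nonterminals (Y1, Y2, …): affected rules were Y → X2 Y X4; Y → X X3 X3.

Start -> X1 X2 | f | X3 Y; Y -> X1 X4 | X2 Y1 | X2 X | X Y2; X -> X3 X2 | X1 X | X3 Start; X1 -> f; X2 -> c; X3 -> a; X4 -> b; Y1 -> Y X4; Y2 -> X3 X3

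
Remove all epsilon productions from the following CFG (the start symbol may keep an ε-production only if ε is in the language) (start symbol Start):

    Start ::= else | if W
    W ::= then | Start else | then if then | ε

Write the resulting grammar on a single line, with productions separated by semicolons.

Start ::= else | if W | if; W ::= then | Start else | then if then

Nullable set = {W}.
ε ∉ L(G), so no ε-production is kept.
Expand every rule over subsets of its nullable positions: Start → if W gives if W | if.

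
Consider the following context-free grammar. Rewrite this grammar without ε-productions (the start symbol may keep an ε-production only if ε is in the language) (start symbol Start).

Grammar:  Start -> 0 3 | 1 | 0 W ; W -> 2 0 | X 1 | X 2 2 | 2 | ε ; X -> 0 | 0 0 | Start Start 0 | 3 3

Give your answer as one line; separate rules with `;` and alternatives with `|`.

Nullable nonterminals: {W}.
ε ∉ L(G), so no ε-production is kept.
Add the nullable-subset variants: Start → 0 W gives 0 W | 0.

Start -> 0 3 | 1 | 0 W | 0; W -> 2 0 | X 1 | X 2 2 | 2; X -> 0 | 0 0 | Start Start 0 | 3 3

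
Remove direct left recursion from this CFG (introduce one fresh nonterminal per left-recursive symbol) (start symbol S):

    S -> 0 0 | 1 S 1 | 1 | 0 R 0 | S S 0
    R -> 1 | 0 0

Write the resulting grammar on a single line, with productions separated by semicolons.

S -> 0 0 S' | 1 S 1 S' | 1 S' | 0 R 0 S'; R -> 1 | 0 0; S' -> S 0 S' | ε

Directly left-recursive nonterminal: S.
For S: α = {S 0}, β = {0 0, 1 S 1, 1, 0 R 0}. Rewrite as S → β S' and S' → α S' | ε.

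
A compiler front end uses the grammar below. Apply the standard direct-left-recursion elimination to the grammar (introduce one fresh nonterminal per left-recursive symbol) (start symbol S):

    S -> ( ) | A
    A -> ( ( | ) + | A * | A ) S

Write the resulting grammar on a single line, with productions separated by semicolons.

A is directly left-recursive.
For A: α = {*, ) S}, β = {( (, ) +}. Rewrite as A → β A' and A' → α A' | ε.

S -> ( ) | A; A -> ( ( A' | ) + A'; A' -> * A' | ) S A' | ε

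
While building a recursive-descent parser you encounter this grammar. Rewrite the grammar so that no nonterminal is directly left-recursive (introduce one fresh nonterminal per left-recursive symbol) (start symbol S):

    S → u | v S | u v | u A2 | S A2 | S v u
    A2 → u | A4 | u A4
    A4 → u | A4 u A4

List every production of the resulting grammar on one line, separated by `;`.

Directly left-recursive nonterminals: S, A4.
For S: α = {A2, v u}, β = {u, v S, u v, u A2}. Rewrite as S → β S' and S' → α S' | ε.
For A4: α = {u A4}, β = {u}. Rewrite as A4 → β A4' and A4' → α A4' | ε.

S → u S' | v S S' | u v S' | u A2 S'; A2 → u | A4 | u A4; A4 → u A4'; S' → A2 S' | v u S' | ε; A4' → u A4 A4' | ε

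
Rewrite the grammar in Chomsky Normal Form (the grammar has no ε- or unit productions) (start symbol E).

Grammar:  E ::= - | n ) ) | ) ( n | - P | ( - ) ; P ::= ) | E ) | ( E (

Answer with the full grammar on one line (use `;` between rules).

Introduce a nonterminal for each terminal appearing in a rule of length ≥ 2: X1 → n, X2 → ), X3 → (, X4 → -.
Binarize each right-hand side of length ≥ 3 by chaining fresh nonterminals (Y1, Y2, …): affected rules were E → X1 X2 X2; E → X2 X3 X1; E → X3 X4 X2; P → X3 E X3.

E ::= - | X1 Y1 | X2 Y2 | X4 P | X3 Y3; P ::= ) | E X2 | X3 Y4; X1 ::= n; X2 ::= ); X3 ::= (; X4 ::= -; Y1 ::= X2 X2; Y2 ::= X3 X1; Y3 ::= X4 X2; Y4 ::= E X3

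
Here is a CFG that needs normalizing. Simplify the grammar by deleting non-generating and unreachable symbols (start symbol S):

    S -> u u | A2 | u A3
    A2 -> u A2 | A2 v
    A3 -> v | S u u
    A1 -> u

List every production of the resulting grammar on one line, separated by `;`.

S -> u u | u A3; A3 -> v | S u u

Generating nonterminals: {A1, A3, S}.
Reachable from S after that: {A3, S}.
Removed useless symbols: {A1, A2} and every production mentioning them.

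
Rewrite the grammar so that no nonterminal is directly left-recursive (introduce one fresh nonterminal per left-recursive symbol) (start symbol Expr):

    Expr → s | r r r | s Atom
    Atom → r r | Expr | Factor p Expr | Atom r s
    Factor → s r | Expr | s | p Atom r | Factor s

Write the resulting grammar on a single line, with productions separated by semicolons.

Expr → s | r r r | s Atom; Atom → r r Atom1 | Expr Atom1 | Factor p Expr Atom1; Factor → s r Factor1 | Expr Factor1 | s Factor1 | p Atom r Factor1; Atom1 → r s Atom1 | eps; Factor1 → s Factor1 | eps

Directly left-recursive nonterminals: Atom, Factor.
For Atom: α = {r s}, β = {r r, Expr, Factor p Expr}. Rewrite as Atom → β Atom1 and Atom1 → α Atom1 | ε.
For Factor: α = {s}, β = {s r, Expr, s, p Atom r}. Rewrite as Factor → β Factor1 and Factor1 → α Factor1 | ε.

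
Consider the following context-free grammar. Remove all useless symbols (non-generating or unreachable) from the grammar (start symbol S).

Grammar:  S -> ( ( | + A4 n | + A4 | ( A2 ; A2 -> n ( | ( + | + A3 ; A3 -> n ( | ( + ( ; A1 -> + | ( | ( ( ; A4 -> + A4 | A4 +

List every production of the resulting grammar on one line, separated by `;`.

Generating nonterminals: {A1, A2, A3, S}.
Reachable from S after that: {A2, A3, S}.
Removed useless symbols: {A1, A4} and every production mentioning them.

S -> ( ( | ( A2; A2 -> n ( | ( + | + A3; A3 -> n ( | ( + (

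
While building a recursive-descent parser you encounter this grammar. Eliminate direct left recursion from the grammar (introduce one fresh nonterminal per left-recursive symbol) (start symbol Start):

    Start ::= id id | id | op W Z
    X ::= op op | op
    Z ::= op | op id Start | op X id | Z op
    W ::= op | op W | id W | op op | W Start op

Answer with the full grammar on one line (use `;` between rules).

Start ::= id id | id | op W Z; X ::= op op | op; Z ::= op Z1 | op id Start Z1 | op X id Z1; W ::= op W1 | op W W1 | id W W1 | op op W1; Z1 ::= op Z1 | ε; W1 ::= Start op W1 | ε

Directly left-recursive nonterminals: Z, W.
For Z: α = {op}, β = {op, op id Start, op X id}. Rewrite as Z → β Z1 and Z1 → α Z1 | ε.
For W: α = {Start op}, β = {op, op W, id W, op op}. Rewrite as W → β W1 and W1 → α W1 | ε.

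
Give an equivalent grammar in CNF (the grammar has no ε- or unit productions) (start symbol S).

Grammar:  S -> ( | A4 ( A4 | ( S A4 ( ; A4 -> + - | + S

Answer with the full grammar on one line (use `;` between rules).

S -> ( | A4 Y1 | X1 Y2; A4 -> X2 X3 | X2 S; X1 -> (; X2 -> +; X3 -> -; Y1 -> X1 A4; Y2 -> S Y3; Y3 -> A4 X1

Introduce a nonterminal for each terminal appearing in a rule of length ≥ 2: X1 → (, X2 → +, X3 → -.
Binarize each right-hand side of length ≥ 3 by chaining fresh nonterminals (Y1, Y2, …): affected rules were S → A4 X1 A4; S → X1 S A4 X1.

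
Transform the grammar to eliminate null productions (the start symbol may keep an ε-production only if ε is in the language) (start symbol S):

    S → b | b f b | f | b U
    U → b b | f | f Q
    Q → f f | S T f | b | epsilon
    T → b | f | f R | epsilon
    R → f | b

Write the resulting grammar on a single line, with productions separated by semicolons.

The nullable symbols are {Q, T}.
ε ∉ L(G), so no ε-production is kept.
Add the nullable-subset variants: Q → S T f gives S T f | S f.

S → b | b f b | f | b U; U → b b | f | f Q; Q → f f | S T f | S f | b; T → b | f | f R; R → f | b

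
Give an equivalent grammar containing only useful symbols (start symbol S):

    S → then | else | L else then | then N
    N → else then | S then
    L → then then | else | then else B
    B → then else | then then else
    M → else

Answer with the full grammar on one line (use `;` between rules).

Generating nonterminals: {B, L, M, N, S}.
Reachable from S after that: {B, L, N, S}.
Removed useless symbols: {M} and every production mentioning them.

S → then | else | L else then | then N; N → else then | S then; L → then then | else | then else B; B → then else | then then else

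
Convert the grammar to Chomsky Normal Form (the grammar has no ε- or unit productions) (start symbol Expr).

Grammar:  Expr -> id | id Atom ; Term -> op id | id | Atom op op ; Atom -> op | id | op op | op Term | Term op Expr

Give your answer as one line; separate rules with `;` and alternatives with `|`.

Expr -> id | X1 Atom; Term -> X2 X1 | id | Atom Y1; Atom -> op | id | X2 X2 | X2 Term | Term Y2; X1 -> id; X2 -> op; Y1 -> X2 X2; Y2 -> X2 Expr

Introduce a nonterminal for each terminal appearing in a rule of length ≥ 2: X1 → id, X2 → op.
Binarize each right-hand side of length ≥ 3 by chaining fresh nonterminals (Y1, Y2, …): affected rules were Term → Atom X2 X2; Atom → Term X2 Expr.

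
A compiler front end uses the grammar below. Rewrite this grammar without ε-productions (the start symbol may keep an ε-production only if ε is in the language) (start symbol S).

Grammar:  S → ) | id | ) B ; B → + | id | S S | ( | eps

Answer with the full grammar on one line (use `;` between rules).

S → ) | id | ) B; B → + | id | S S | (

Nullable nonterminals: {B}.
ε ∉ L(G), so no ε-production is kept.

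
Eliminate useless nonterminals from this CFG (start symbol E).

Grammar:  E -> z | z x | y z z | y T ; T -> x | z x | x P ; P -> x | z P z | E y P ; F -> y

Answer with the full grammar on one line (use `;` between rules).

E -> z | z x | y z z | y T; T -> x | z x | x P; P -> x | z P z | E y P

Generating nonterminals: {E, F, P, T}.
Reachable from E after that: {E, P, T}.
Removed useless symbols: {F} and every production mentioning them.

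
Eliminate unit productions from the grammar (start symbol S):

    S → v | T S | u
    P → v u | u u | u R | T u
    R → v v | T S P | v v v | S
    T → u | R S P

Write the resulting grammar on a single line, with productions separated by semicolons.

Unit pairs: R ⇒* {S}.
For each unit pair (A, B), copy every non-unit production of B to A, then drop all unit productions.

S → v | T S | u; P → v u | u u | u R | T u; R → v | T S | u | v v | T S P | v v v; T → u | R S P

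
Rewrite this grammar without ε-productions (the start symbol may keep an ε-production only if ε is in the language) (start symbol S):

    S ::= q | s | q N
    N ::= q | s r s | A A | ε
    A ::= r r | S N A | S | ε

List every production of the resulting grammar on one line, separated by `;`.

The nullable symbols are {A, N}.
ε ∉ L(G), so no ε-production is kept.
Expand every rule over subsets of its nullable positions: N → A A gives A A | A. A → S N A gives S N A | S N | S A | S.

S ::= q | s | q N; N ::= q | s r s | A A | A; A ::= r r | S N A | S N | S A | S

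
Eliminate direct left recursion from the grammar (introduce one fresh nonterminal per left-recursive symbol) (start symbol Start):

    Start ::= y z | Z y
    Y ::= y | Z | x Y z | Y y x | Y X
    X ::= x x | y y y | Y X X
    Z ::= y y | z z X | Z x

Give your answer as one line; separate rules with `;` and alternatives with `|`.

Left recursion appears on Y, Z.
For Y: α = {y x, X}, β = {y, Z, x Y z}. Rewrite as Y → β Y1 and Y1 → α Y1 | ε.
For Z: α = {x}, β = {y y, z z X}. Rewrite as Z → β Z1 and Z1 → α Z1 | ε.

Start ::= y z | Z y; Y ::= y Y1 | Z Y1 | x Y z Y1; X ::= x x | y y y | Y X X; Z ::= y y Z1 | z z X Z1; Y1 ::= y x Y1 | X Y1 | ε; Z1 ::= x Z1 | ε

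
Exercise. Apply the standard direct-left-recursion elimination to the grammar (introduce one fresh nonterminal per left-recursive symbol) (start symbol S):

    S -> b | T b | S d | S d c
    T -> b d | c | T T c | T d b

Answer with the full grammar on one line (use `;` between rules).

S -> b S' | T b S'; T -> b d T' | c T'; S' -> d S' | d c S' | ε; T' -> T c T' | d b T' | ε

Left recursion appears on S, T.
For S: α = {d, d c}, β = {b, T b}. Rewrite as S → β S' and S' → α S' | ε.
For T: α = {T c, d b}, β = {b d, c}. Rewrite as T → β T' and T' → α T' | ε.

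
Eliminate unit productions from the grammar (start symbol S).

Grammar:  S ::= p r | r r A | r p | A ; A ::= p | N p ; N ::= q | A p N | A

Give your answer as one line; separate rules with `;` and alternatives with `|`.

Unit pairs: N ⇒* {A}; S ⇒* {A}.
Replace each nonterminal's rules with the union of the non-unit rules of every nonterminal it unit-derives.

S ::= p r | r r A | r p | p | N p; A ::= p | N p; N ::= q | A p N | p | N p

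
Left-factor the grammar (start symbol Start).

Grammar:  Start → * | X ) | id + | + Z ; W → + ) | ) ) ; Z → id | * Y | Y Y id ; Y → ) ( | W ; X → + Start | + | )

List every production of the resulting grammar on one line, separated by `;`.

Start → * | X ) | id + | + Z; W → + ) | ) ); Z → id | * Y | Y Y id; Y → ) ( | W; X → ) | + X1; X1 → Start | ε

X has alternatives sharing prefix '+': factor to X → + X1 with X1 → Start | ε.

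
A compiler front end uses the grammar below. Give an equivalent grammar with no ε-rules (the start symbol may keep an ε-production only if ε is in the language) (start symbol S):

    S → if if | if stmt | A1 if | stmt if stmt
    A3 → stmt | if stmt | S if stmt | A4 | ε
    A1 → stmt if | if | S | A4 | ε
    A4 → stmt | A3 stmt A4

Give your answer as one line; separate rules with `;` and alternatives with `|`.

The nullable symbols are {A1, A3}.
ε ∉ L(G), so no ε-production is kept.
For each production, add variants omitting each subset of nullable occurrences: S → A1 if gives A1 if | if. A4 → A3 stmt A4 gives A3 stmt A4 | stmt A4.

S → if if | if stmt | A1 if | if | stmt if stmt; A3 → stmt | if stmt | S if stmt | A4; A1 → stmt if | if | S | A4; A4 → stmt | A3 stmt A4 | stmt A4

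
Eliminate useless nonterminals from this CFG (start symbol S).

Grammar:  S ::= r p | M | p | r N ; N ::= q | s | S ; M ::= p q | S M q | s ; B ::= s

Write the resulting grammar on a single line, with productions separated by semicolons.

Generating nonterminals: {B, M, N, S}.
Reachable from S after that: {M, N, S}.
Removed useless symbols: {B} and every production mentioning them.

S ::= r p | M | p | r N; N ::= q | s | S; M ::= p q | S M q | s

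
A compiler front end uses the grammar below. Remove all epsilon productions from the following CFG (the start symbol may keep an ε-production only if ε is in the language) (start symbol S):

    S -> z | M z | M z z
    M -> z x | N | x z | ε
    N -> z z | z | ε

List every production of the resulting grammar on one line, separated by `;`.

Nullable nonterminals: {M, N}.
ε ∉ L(G), so no ε-production is kept.
Add the nullable-subset variants: S → M z z gives M z z | z z.

S -> z | M z | M z z | z z; M -> z x | N | x z; N -> z z | z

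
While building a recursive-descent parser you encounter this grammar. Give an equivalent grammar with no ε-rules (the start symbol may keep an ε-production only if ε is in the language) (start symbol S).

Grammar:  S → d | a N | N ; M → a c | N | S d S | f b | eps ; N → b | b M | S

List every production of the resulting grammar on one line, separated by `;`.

The nullable symbols are {M}.
ε ∉ L(G), so no ε-production is kept.

S → d | a N | N; M → a c | N | S d S | f b; N → b | b M | S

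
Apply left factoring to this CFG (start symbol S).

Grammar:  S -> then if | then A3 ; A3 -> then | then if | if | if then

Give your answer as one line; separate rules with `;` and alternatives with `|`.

S -> then S'; A3 -> then A3' | if A3''; S' -> if | A3; A3' -> ε | if; A3'' -> ε | then

S has alternatives sharing prefix 'then': factor to S → then S' with S' → if | A3.
A3 has alternatives sharing prefix 'then': factor to A3 → then A3' with A3' → ε | if.
A3 has alternatives sharing prefix 'if': factor to A3 → if A3'' with A3'' → ε | then.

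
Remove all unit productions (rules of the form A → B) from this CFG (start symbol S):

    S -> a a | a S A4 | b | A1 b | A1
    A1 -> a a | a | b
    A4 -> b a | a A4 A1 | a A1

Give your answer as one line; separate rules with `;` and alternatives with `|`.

Unit pairs: S ⇒* {A1}.
For every A with A ⇒* B via unit rules, add B's non-unit alternatives to A; then delete every rule of the form X → Y.

S -> a a | a | b | a S A4 | A1 b; A1 -> a a | a | b; A4 -> b a | a A4 A1 | a A1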